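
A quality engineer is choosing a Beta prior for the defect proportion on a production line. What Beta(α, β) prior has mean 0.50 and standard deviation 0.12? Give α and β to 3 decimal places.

First σ² = 0.0144. Setting α = μn, β = (1−μ)n with n = α+β,
μ(1−μ)/(n+1) = 0.0144 ⇒ n+1 = 0.2500/0.0144 = 17.3611 ⇒ n = 16.3611.
Hence α = 0.50×16.3611 = 8.181, β = 0.50×16.3611 = 8.181.

α = 8.181, β = 8.181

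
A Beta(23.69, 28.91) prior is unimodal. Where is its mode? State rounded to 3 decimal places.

0.448

With α,β > 1, mode = (α−1)/(α+β−2) = 22.69/50.60 = 0.448.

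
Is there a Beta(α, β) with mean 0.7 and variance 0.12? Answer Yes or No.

Yes

The Beta variance bound is σ² < μ(1−μ).
Here μ(1−μ) = 0.7×0.3 = 0.21, and 0.12 < 0.21.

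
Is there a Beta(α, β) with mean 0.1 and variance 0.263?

A Beta with mean μ has variance μ(1−μ)/(α+β+1) < μ(1−μ).
Here μ(1−μ) = 0.1×0.9 = 0.09, and 0.263 ≥ 0.09.

No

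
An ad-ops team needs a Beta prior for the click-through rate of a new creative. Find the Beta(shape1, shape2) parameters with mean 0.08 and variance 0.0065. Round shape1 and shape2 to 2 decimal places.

shape1 = 0.83, shape2 = 9.50

Write ν = shape1+shape2; then shape1 = μν and Var = μ(1−μ)/(ν+1).
ν = μ(1−μ)/Var − 1 = 0.0736/0.0065 − 1 = 10.3231.
shape1 = 0.08·10.3231 = 0.83, shape2 = 0.92·10.3231 = 9.50.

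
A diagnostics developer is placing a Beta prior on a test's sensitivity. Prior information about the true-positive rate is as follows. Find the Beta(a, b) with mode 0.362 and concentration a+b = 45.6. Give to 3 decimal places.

Since the density peak of Beta(a,b) is at (a−1)/(a+b−2),
a = 1 + 0.362(45.6−2) = 16.783 and b = 45.6 − 16.783 = 28.817.

a = 16.783, b = 28.817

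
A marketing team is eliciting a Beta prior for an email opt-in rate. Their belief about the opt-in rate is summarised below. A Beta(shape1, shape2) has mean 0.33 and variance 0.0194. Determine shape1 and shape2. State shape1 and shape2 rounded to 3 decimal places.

By moment matching, shape1+shape2 = μ(1−μ)/σ² − 1 = (0.33·0.67)/0.0194 − 1 = 11.3969 − 1 = 10.3969.
Since shape1/(shape1+shape2) = μ, shape1 = 0.33·10.3969 = 3.431 and shape2 = 0.67·10.3969 = 6.966.

shape1 = 3.431, shape2 = 6.966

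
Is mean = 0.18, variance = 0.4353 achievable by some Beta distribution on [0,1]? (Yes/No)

No

For any Beta, Var(X) < E[X]·(1−E[X]).
Here μ(1−μ) = 0.18×0.82 = 0.1476, and 0.4353 ≥ 0.1476.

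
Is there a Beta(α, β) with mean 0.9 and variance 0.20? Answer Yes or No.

No

A Beta with mean μ has variance μ(1−μ)/(α+β+1) < μ(1−μ).
Here μ(1−μ) = 0.9×0.1 = 0.09, and 0.20 ≥ 0.09.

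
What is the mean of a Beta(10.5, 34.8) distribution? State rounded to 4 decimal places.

E[X] = α/(α+β) = 10.5/45.3 = 0.2318.

0.2318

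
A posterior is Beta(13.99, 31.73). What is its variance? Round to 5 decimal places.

Var = αβ/[(α+β)²(α+β+1)] = (13.99×31.73)/(45.72²×46.72) = 443.9027/97659.675648 = 0.00455.

0.00455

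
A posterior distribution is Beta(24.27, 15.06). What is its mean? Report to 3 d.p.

E[X] = α/(α+β) = 24.27/39.33 = 0.617.

0.617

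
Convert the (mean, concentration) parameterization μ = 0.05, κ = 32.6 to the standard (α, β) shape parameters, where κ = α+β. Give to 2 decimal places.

α = 1.63, β = 30.97

α = μκ = 0.05×32.6 = 1.63 and β = (1−μ)κ = 0.95×32.6 = 30.97.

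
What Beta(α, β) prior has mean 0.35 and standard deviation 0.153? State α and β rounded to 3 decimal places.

α = 3.051, β = 5.667

Variance = 0.153² = 0.023409. The moment-matching identity α+β = μ(1−μ)/Var − 1 gives
α+β = 0.2275/0.023409 − 1 = 8.7185, so α = μ·8.7185 = 3.051 and β = (1−μ)·8.7185 = 5.667.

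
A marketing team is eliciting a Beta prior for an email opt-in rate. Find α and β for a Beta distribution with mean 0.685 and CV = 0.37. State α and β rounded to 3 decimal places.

α = 1.616, β = 0.743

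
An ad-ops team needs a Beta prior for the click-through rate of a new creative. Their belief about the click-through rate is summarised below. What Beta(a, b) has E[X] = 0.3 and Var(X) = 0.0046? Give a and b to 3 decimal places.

a = 13.396, b = 31.257

Let s = a+b. The Beta variance is μ(1−μ)/(s+1).
So s+1 = μ(1−μ)/σ² = (0.3×0.7)/0.0046 = 0.21/0.0046 = 45.6522, giving s = 44.6522.
Then a = μs = 0.3×44.6522 = 13.396 and b = (1−μ)s = 0.7×44.6522 = 31.257.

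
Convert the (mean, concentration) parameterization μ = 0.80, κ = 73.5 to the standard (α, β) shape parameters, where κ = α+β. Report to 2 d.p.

α = 58.80, β = 14.70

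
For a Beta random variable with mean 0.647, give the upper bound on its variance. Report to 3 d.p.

0.228

Var = μ(1−μ)/(α+β+1), which approaches μ(1−μ) as α+β → 0.
So the supremum is μ(1−μ) = 0.647×0.353 = 0.228.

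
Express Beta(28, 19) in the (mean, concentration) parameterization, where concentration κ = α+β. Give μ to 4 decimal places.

κ = α+β = 28+19 = 47; μ = α/κ = 28/47 = 0.5957.

μ = 0.5957, κ = 47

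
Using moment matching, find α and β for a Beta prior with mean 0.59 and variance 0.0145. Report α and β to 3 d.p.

α = 9.253, β = 6.430

Let s = α+β. The Beta variance is μ(1−μ)/(s+1).
So s+1 = μ(1−μ)/σ² = (0.59×0.41)/0.0145 = 0.2419/0.0145 = 16.6828, giving s = 15.6828.
Then α = μs = 0.59×15.6828 = 9.253 and β = (1−μ)s = 0.41×15.6828 = 6.430.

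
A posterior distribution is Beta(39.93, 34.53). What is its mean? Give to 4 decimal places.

0.5363

E[X] = α/(α+β) = 39.93/74.46 = 0.5363.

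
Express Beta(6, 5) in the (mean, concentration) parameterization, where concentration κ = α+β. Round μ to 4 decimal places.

κ = α+β = 6+5 = 11; μ = α/κ = 6/11 = 0.5455.

μ = 0.5455, κ = 11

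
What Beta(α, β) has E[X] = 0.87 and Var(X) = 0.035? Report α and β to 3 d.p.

By moment matching, α+β = μ(1−μ)/σ² − 1 = (0.87·0.13)/0.035 − 1 = 3.2314 − 1 = 2.2314.
Since α/(α+β) = μ, α = 0.87·2.2314 = 1.941 and β = 0.13·2.2314 = 0.290.

α = 1.941, β = 0.290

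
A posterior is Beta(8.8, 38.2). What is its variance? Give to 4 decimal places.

α+β = 47.0 and αβ = 336.16, so Var = αβ/[(α+β)²(α+β+1)] = 336.16/106032.000 = 0.0032.

0.0032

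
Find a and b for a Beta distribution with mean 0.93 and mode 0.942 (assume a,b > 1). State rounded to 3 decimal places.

a = 68.510, b = 5.157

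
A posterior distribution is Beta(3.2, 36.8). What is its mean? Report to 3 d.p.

E[X] = α/(α+β) = 3.2/40.0 = 0.080.

0.080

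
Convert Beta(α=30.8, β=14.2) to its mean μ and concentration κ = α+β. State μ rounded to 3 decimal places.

κ = α+β = 30.8+14.2 = 45.0; μ = α/κ = 30.8/45.0 = 0.684.

μ = 0.684, κ = 45.0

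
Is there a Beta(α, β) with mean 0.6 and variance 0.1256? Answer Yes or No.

A Beta with mean μ has variance μ(1−μ)/(α+β+1) < μ(1−μ).
Here μ(1−μ) = 0.6×0.4 = 0.24, and 0.1256 < 0.24.

Yes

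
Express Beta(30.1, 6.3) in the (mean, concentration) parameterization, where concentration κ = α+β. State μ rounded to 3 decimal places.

κ = α+β = 30.1+6.3 = 36.4; μ = α/κ = 30.1/36.4 = 0.827.

μ = 0.827, κ = 36.4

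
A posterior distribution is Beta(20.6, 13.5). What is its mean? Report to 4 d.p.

The Beta mean is α/(α+β) = 20.6/(20.6+13.5) = 0.6041.

0.6041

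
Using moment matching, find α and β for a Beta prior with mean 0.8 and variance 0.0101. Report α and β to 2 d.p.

By moment matching, α+β = μ(1−μ)/σ² − 1 = (0.8·0.2)/0.0101 − 1 = 15.8416 − 1 = 14.8416.
Since α/(α+β) = μ, α = 0.8·14.8416 = 11.87 and β = 0.2·14.8416 = 2.97.

α = 11.87, β = 2.97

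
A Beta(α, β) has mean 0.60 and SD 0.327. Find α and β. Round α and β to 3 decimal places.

α = 0.747, β = 0.498

σ² = 0.327² = 0.106929.
With s = α+β, Var = μ(1−μ)/(s+1), so s+1 = (0.60×0.40)/0.106929 = 2.2445 and s = 1.2445.
α = μs = 0.747, β = (1−μ)s = 0.498.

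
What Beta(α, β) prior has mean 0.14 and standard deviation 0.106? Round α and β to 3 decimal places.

α = 1.360, β = 8.355

σ² = 0.106² = 0.011236.
With s = α+β, Var = μ(1−μ)/(s+1), so s+1 = (0.14×0.86)/0.011236 = 10.7156 and s = 9.7156.
α = μs = 1.360, β = (1−μ)s = 8.355.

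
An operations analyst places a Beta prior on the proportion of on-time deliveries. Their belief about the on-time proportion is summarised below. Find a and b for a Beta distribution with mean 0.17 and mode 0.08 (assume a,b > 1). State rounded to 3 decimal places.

With s = a+b: μ = a/s and mode = (a−1)/(s−2). Eliminating a = μs,
μs − 1 = m(s−2) ⇒ s(μ−m) = 1−2m ⇒ s = 0.84/0.09 = 9.3333.
So a = μs = 1.587, b = (1−μ)s = 7.747.

a = 1.587, b = 7.747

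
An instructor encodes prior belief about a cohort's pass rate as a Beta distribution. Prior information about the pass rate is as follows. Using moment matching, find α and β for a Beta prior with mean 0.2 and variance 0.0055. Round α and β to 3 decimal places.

α = 5.618, β = 22.473

By moment matching, α+β = μ(1−μ)/σ² − 1 = (0.2·0.8)/0.0055 − 1 = 29.0909 − 1 = 28.0909.
Since α/(α+β) = μ, α = 0.2·28.0909 = 5.618 and β = 0.8·28.0909 = 22.473.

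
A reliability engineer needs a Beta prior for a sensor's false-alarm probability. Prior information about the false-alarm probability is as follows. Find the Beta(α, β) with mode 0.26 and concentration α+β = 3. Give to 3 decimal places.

Since the density peak of Beta(α,β) is at (α−1)/(α+β−2),
α = 1 + 0.26(3−2) = 1.260 and β = 3 − 1.260 = 1.740.

α = 1.260, β = 1.740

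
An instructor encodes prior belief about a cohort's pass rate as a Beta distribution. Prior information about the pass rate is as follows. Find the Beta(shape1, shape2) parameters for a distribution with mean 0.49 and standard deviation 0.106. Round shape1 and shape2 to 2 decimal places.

shape1 = 10.41, shape2 = 10.83

σ² = 0.106² = 0.011236.
With s = shape1+shape2, Var = μ(1−μ)/(s+1), so s+1 = (0.49×0.51)/0.011236 = 22.2410 and s = 21.2410.
shape1 = μs = 10.41, shape2 = (1−μ)s = 10.83.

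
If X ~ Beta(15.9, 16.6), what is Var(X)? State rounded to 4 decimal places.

0.0075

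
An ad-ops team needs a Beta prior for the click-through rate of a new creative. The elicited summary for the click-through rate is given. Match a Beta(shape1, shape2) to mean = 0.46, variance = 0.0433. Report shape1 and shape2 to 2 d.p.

shape1 = 2.18, shape2 = 2.56

Write ν = shape1+shape2; then shape1 = μν and Var = μ(1−μ)/(ν+1).
ν = μ(1−μ)/Var − 1 = 0.2484/0.0433 − 1 = 4.7367.
shape1 = 0.46·4.7367 = 2.18, shape2 = 0.54·4.7367 = 2.56.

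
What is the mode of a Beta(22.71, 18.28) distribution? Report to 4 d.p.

With α,β > 1, mode = (α−1)/(α+β−2) = 21.71/38.99 = 0.5568.

0.5568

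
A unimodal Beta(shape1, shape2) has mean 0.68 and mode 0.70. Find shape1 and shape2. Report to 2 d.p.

shape1 = 13.60, shape2 = 6.40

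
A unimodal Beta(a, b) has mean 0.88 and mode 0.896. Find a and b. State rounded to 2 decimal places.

With s = a+b: μ = a/s and mode = (a−1)/(s−2). Eliminating a = μs,
μs − 1 = m(s−2) ⇒ s(μ−m) = 1−2m ⇒ s = -0.792/-0.016 = 49.5000.
So a = μs = 43.56, b = (1−μ)s = 5.94.

a = 43.56, b = 5.94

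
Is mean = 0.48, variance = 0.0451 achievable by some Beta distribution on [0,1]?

Yes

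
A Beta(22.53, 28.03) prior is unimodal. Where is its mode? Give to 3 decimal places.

0.443

With α,β > 1, mode = (α−1)/(α+β−2) = 21.53/48.56 = 0.443.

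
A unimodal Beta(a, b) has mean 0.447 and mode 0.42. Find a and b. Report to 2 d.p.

a = 2.65, b = 3.28

Let s = a+b. Mean gives a = μs = 0.447s; mode gives (a−1)/(s−2) = 0.42.
Substituting: 0.447s − 1 = 0.42(s−2) = 0.42s − 0.84, so 0.027s = 0.16 and s = 5.9259.
Then a = 0.447×5.9259 = 2.65 and b = s−a = 3.28.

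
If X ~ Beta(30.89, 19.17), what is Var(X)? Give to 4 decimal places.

Var = αβ/[(α+β)²(α+β+1)] = (30.89×19.17)/(50.06²×51.06) = 592.1613/127956.543816 = 0.0046.

0.0046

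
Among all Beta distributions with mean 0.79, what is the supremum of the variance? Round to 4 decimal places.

Var = μ(1−μ)/(α+β+1), which approaches μ(1−μ) as α+β → 0.
So the supremum is μ(1−μ) = 0.79×0.21 = 0.1659.

0.1659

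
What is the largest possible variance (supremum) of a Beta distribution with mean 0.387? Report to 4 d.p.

0.2372

For fixed mean μ the Beta variance is μ(1−μ)/(α+β+1), increasing as α+β decreases.
Its least upper bound (not attained) is μ(1−μ) = 0.387·0.613 = 0.2372.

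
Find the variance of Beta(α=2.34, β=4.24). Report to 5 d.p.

α+β = 6.58 and αβ = 9.9216, so Var = αβ/[(α+β)²(α+β+1)] = 9.9216/328.186712 = 0.03023.

0.03023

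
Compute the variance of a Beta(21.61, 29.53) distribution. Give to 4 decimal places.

Var = αβ/[(α+β)²(α+β+1)] = (21.61×29.53)/(51.14²×52.14) = 638.1433/136361.721144 = 0.0047.

0.0047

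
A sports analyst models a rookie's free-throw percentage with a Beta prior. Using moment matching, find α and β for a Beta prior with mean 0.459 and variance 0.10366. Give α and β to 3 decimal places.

α = 0.641, β = 0.755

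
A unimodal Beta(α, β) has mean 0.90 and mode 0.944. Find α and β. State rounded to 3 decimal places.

Let s = α+β. Mean gives α = μs = 0.90s; mode gives (α−1)/(s−2) = 0.944.
Substituting: 0.90s − 1 = 0.944(s−2) = 0.944s − 1.888, so -0.044s = -0.888 and s = 20.1818.
Then α = 0.90×20.1818 = 18.164 and β = s−α = 2.018.

α = 18.164, β = 2.018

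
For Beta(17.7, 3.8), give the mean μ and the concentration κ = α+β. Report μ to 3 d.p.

μ = 0.823, κ = 21.5

κ = α+β = 17.7+3.8 = 21.5; μ = α/κ = 17.7/21.5 = 0.823.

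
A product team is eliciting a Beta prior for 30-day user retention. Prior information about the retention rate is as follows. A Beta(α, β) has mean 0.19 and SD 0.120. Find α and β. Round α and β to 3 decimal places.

Variance = 0.120² = 0.014400. The moment-matching identity α+β = μ(1−μ)/Var − 1 gives
α+β = 0.1539/0.014400 − 1 = 9.6875, so α = μ·9.6875 = 1.841 and β = (1−μ)·9.6875 = 7.847.

α = 1.841, β = 7.847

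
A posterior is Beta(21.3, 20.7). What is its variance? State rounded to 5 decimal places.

α+β = 42.0 and αβ = 440.91, so Var = αβ/[(α+β)²(α+β+1)] = 440.91/75852.000 = 0.00581.

0.00581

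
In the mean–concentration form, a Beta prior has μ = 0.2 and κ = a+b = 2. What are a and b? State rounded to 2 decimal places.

a = 0.40, b = 1.60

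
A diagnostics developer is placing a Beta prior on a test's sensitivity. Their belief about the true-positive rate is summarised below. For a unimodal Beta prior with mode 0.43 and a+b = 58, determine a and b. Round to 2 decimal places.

Since the density peak of Beta(a,b) is at (a−1)/(a+b−2),
a = 1 + 0.43(58−2) = 25.08 and b = 58 − 25.08 = 32.92.

a = 25.08, b = 32.92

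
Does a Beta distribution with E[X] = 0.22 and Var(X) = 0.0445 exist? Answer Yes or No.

Yes

The Beta variance bound is σ² < μ(1−μ).
Here μ(1−μ) = 0.22×0.78 = 0.1716, and 0.0445 < 0.1716.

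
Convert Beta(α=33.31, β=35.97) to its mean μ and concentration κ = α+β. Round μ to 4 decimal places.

μ = 0.4808, κ = 69.28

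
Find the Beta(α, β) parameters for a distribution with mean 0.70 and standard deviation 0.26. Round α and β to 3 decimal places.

α = 1.475, β = 0.632

First σ² = 0.0676. Setting α = μn, β = (1−μ)n with n = α+β,
μ(1−μ)/(n+1) = 0.0676 ⇒ n+1 = 0.2100/0.0676 = 3.1065 ⇒ n = 2.1065.
Hence α = 0.70×2.1065 = 1.475, β = 0.30×2.1065 = 0.632.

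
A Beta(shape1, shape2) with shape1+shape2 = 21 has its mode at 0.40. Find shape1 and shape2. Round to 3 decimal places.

shape1 = 8.600, shape2 = 12.400

Since the density peak of Beta(shape1,shape2) is at (shape1−1)/(shape1+shape2−2),
shape1 = 1 + 0.40(21−2) = 8.600 and shape2 = 21 − 8.600 = 12.400.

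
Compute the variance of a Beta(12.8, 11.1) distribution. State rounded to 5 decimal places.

α+β = 23.9 and αβ = 142.08, so Var = αβ/[(α+β)²(α+β+1)] = 142.08/14223.129 = 0.00999.

0.00999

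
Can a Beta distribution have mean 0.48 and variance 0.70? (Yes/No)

No

The Beta variance bound is σ² < μ(1−μ).
Here μ(1−μ) = 0.48×0.52 = 0.2496, and 0.70 ≥ 0.2496.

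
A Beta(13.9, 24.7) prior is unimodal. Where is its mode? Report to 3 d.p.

0.352

The density x^(α−1)(1−x)^(β−1) is maximised at (α−1)/(α+β−2) = 12.9/36.6 = 0.352.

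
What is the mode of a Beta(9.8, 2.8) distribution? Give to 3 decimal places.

0.830

The density x^(α−1)(1−x)^(β−1) is maximised at (α−1)/(α+β−2) = 8.8/10.6 = 0.830.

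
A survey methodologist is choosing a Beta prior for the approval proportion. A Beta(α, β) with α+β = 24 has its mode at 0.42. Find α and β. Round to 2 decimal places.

α = 10.24, β = 13.76

Mode = (α−1)/(κ−2) with κ = α+β, so α−1 = 0.42·22 = 9.24.
α = 10.24; β = κ − α = 13.76.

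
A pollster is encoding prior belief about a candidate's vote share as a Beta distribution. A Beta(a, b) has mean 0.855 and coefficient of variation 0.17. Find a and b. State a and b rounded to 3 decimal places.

a = 4.162, b = 0.706

σ = CV·μ = 0.17×0.855 = 0.14535, so σ² = 0.021127.
s+1 = μ(1−μ)/σ² = 0.123975/0.021127 = 5.8682, so s = a+b = 4.8682.
a = μs = 4.162, b = (1−μ)s = 0.706.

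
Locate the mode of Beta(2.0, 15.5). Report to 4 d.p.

With α,β > 1, mode = (α−1)/(α+β−2) = 1.0/15.5 = 0.0645.

0.0645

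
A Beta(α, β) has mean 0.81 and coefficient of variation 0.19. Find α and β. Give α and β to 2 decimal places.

σ = CV·μ = 0.19×0.81 = 0.15390, so σ² = 0.023685.
s+1 = μ(1−μ)/σ² = 0.1539/0.023685 = 6.4977, so s = α+β = 5.4977.
α = μs = 4.45, β = (1−μ)s = 1.04.

α = 4.45, β = 1.04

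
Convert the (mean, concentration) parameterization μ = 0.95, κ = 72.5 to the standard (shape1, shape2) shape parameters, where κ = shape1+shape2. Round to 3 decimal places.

Split κ in proportion μ : (1−μ): shape1 = 0.95·72.5 = 68.875, shape2 = 72.5 − 68.875 = 3.625.

shape1 = 68.875, shape2 = 3.625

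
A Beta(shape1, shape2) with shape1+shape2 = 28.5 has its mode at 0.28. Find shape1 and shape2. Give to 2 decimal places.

shape1 = 8.42, shape2 = 20.08

For shape1,shape2>1 the mode is (shape1−1)/(shape1+shape2−2), so shape1 = mode·(κ−2)+1 = 0.28×26.5+1 = 8.42.
And shape2 = (1−mode)·(κ−2)+1 = 0.72×26.5+1 = 20.08.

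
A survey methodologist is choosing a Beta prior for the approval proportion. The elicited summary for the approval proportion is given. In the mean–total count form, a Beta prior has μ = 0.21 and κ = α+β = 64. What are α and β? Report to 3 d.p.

α = 13.440, β = 50.560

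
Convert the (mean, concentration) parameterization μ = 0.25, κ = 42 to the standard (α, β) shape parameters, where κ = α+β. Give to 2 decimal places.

α = 10.50, β = 31.50

Split κ in proportion μ : (1−μ): α = 0.25·42 = 10.50, β = 42 − 10.50 = 31.50.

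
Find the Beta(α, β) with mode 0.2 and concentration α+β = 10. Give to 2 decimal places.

α = 2.60, β = 7.40

Mode = (α−1)/(κ−2) with κ = α+β, so α−1 = 0.2·8 = 1.60.
α = 2.60; β = κ − α = 7.40.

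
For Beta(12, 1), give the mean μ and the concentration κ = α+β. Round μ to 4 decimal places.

μ = 0.9231, κ = 13

κ = α+β = 12+1 = 13; μ = α/κ = 12/13 = 0.9231.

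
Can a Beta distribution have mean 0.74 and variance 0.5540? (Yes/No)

No

A Beta with mean μ has variance μ(1−μ)/(α+β+1) < μ(1−μ).
Here μ(1−μ) = 0.74×0.26 = 0.1924, and 0.5540 ≥ 0.1924.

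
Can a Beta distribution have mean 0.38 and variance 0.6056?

A Beta with mean μ has variance μ(1−μ)/(α+β+1) < μ(1−μ).
Here μ(1−μ) = 0.38×0.62 = 0.2356, and 0.6056 ≥ 0.2356.

No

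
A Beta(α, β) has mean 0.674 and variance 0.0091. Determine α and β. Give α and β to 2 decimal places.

By moment matching, α+β = μ(1−μ)/σ² − 1 = (0.674·0.326)/0.0091 − 1 = 24.1455 − 1 = 23.1455.
Since α/(α+β) = μ, α = 0.674·23.1455 = 15.60 and β = 0.326·23.1455 = 7.55.

α = 15.60, β = 7.55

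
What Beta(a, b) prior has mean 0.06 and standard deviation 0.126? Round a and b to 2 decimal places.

a = 0.15, b = 2.40

σ² = 0.126² = 0.015876.
With s = a+b, Var = μ(1−μ)/(s+1), so s+1 = (0.06×0.94)/0.015876 = 3.5525 and s = 2.5525.
a = μs = 0.15, b = (1−μ)s = 2.40.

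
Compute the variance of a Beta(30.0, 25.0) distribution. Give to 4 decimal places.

μ = 30.0/55.0 = 0.545455; Var = μ(1−μ)/(α+β+1) = 0.2479339/56.0 = 0.0044.

0.0044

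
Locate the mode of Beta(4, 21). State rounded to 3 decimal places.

The density x^(α−1)(1−x)^(β−1) is maximised at (α−1)/(α+β−2) = 3/23 = 0.130.

0.130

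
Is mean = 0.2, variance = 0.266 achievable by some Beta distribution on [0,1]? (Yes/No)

A Beta with mean μ has variance μ(1−μ)/(α+β+1) < μ(1−μ).
Here μ(1−μ) = 0.2×0.8 = 0.16, and 0.266 ≥ 0.16.

No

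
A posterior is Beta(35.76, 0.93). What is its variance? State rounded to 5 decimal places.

μ = 35.76/36.69 = 0.974652; Var = μ(1−μ)/(α+β+1) = 0.0247050/37.69 = 0.00066.

0.00066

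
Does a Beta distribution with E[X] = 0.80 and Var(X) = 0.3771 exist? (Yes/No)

No

For any Beta, Var(X) < E[X]·(1−E[X]).
Here μ(1−μ) = 0.80×0.20 = 0.1600, and 0.3771 ≥ 0.1600.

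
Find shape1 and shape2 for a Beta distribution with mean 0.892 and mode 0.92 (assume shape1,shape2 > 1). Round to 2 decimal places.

shape1 = 26.76, shape2 = 3.24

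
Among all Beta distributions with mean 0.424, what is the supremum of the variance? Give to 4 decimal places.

0.2442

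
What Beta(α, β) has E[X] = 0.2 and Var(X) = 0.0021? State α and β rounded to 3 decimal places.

By moment matching, α+β = μ(1−μ)/σ² − 1 = (0.2·0.8)/0.0021 − 1 = 76.1905 − 1 = 75.1905.
Since α/(α+β) = μ, α = 0.2·75.1905 = 15.038 and β = 0.8·75.1905 = 60.152.

α = 15.038, β = 60.152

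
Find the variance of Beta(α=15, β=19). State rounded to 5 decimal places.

0.00704

μ = 15/34 = 0.441176; Var = μ(1−μ)/(α+β+1) = 0.2465398/35 = 0.00704.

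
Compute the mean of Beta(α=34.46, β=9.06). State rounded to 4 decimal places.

0.7918

E[X] = α/(α+β) = 34.46/43.52 = 0.7918.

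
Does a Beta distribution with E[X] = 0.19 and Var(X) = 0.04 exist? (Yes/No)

Yes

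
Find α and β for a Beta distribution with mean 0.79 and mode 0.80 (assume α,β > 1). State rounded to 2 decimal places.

α = 47.40, β = 12.60

With s = α+β: μ = α/s and mode = (α−1)/(s−2). Eliminating α = μs,
μs − 1 = m(s−2) ⇒ s(μ−m) = 1−2m ⇒ s = -0.60/-0.01 = 60.0000.
So α = μs = 47.40, β = (1−μ)s = 12.60.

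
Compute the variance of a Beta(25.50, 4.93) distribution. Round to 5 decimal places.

α+β = 30.43 and αβ = 125.7150, so Var = αβ/[(α+β)²(α+β+1)] = 125.7150/29103.705407 = 0.00432.

0.00432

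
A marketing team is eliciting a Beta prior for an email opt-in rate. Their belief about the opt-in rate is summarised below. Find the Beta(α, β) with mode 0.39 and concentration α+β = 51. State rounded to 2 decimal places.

α = 20.11, β = 30.89

Since the density peak of Beta(α,β) is at (α−1)/(α+β−2),
α = 1 + 0.39(51−2) = 20.11 and β = 51 − 20.11 = 30.89.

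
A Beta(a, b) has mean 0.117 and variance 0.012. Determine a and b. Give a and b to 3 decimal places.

By moment matching, a+b = μ(1−μ)/σ² − 1 = (0.117·0.883)/0.012 − 1 = 8.6092 − 1 = 7.6092.
Since a/(a+b) = μ, a = 0.117·7.6092 = 0.890 and b = 0.883·7.6092 = 6.719.

a = 0.890, b = 6.719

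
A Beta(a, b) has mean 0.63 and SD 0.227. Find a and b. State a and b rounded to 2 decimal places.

Variance = 0.227² = 0.051529. The moment-matching identity a+b = μ(1−μ)/Var − 1 gives
a+b = 0.2331/0.051529 − 1 = 3.5237, so a = μ·3.5237 = 2.22 and b = (1−μ)·3.5237 = 1.30.

a = 2.22, b = 1.30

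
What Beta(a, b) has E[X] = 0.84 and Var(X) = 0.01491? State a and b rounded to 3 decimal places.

Let s = a+b. The Beta variance is μ(1−μ)/(s+1).
So s+1 = μ(1−μ)/σ² = (0.84×0.16)/0.01491 = 0.1344/0.01491 = 9.0141, giving s = 8.0141.
Then a = μs = 0.84×8.0141 = 6.732 and b = (1−μ)s = 0.16×8.0141 = 1.282.

a = 6.732, b = 1.282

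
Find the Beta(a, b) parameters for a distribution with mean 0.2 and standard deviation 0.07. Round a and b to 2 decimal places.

a = 6.33, b = 25.32

Variance = 0.07² = 0.0049. The moment-matching identity a+b = μ(1−μ)/Var − 1 gives
a+b = 0.16/0.0049 − 1 = 31.6531, so a = μ·31.6531 = 6.33 and b = (1−μ)·31.6531 = 25.32.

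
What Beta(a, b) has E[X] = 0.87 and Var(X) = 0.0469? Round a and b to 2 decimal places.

a = 1.23, b = 0.18

By moment matching, a+b = μ(1−μ)/σ² − 1 = (0.87·0.13)/0.0469 − 1 = 2.4115 − 1 = 1.4115.
Since a/(a+b) = μ, a = 0.87·1.4115 = 1.23 and b = 0.13·1.4115 = 0.18.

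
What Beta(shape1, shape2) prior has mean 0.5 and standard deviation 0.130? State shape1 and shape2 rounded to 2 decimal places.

shape1 = 6.90, shape2 = 6.90

σ² = 0.130² = 0.016900.
With s = shape1+shape2, Var = μ(1−μ)/(s+1), so s+1 = (0.5×0.5)/0.016900 = 14.7929 and s = 13.7929.
shape1 = μs = 6.90, shape2 = (1−μ)s = 6.90.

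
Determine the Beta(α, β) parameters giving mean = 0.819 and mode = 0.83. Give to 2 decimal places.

α = 49.14, β = 10.86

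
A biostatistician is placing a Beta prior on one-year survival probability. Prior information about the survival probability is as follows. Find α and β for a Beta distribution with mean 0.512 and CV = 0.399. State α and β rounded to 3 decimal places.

α = 2.553, β = 2.434

σ = CV·μ = 0.399×0.512 = 0.20429, so σ² = 0.041734.
s+1 = μ(1−μ)/σ² = 0.249856/0.041734 = 5.9869, so s = α+β = 4.9869.
α = μs = 2.553, β = (1−μ)s = 2.434.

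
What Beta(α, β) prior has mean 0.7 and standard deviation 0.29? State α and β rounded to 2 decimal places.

α = 1.05, β = 0.45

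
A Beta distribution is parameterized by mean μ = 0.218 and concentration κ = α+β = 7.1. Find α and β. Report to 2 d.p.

α = 1.55, β = 5.55

Split κ in proportion μ : (1−μ): α = 0.218·7.1 = 1.55, β = 7.1 − 1.55 = 5.55.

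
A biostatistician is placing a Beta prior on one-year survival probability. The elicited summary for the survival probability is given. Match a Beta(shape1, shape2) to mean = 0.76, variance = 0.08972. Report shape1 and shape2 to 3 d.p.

shape1 = 0.785, shape2 = 0.248

By moment matching, shape1+shape2 = μ(1−μ)/σ² − 1 = (0.76·0.24)/0.08972 − 1 = 2.0330 − 1 = 1.0330.
Since shape1/(shape1+shape2) = μ, shape1 = 0.76·1.0330 = 0.785 and shape2 = 0.24·1.0330 = 0.248.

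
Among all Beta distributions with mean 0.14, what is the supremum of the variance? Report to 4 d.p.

0.1204

For fixed mean μ the Beta variance is μ(1−μ)/(α+β+1), increasing as α+β decreases.
Its least upper bound (not attained) is μ(1−μ) = 0.14·0.86 = 0.1204.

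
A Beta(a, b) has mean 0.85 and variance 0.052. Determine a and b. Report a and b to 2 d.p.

a = 1.23, b = 0.22

Let s = a+b. The Beta variance is μ(1−μ)/(s+1).
So s+1 = μ(1−μ)/σ² = (0.85×0.15)/0.052 = 0.1275/0.052 = 2.4519, giving s = 1.4519.
Then a = μs = 0.85×1.4519 = 1.23 and b = (1−μ)s = 0.15×1.4519 = 0.22.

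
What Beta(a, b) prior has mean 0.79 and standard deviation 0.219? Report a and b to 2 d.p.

σ² = 0.219² = 0.047961.
With s = a+b, Var = μ(1−μ)/(s+1), so s+1 = (0.79×0.21)/0.047961 = 3.4591 and s = 2.4591.
a = μs = 1.94, b = (1−μ)s = 0.52.

a = 1.94, b = 0.52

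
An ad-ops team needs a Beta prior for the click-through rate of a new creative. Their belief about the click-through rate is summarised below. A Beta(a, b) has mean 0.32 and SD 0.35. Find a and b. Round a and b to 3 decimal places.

σ² = 0.35² = 0.1225.
With s = a+b, Var = μ(1−μ)/(s+1), so s+1 = (0.32×0.68)/0.1225 = 1.7763 and s = 0.7763.
a = μs = 0.248, b = (1−μ)s = 0.528.

a = 0.248, b = 0.528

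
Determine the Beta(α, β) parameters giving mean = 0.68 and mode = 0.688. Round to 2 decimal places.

With s = α+β: μ = α/s and mode = (α−1)/(s−2). Eliminating α = μs,
μs − 1 = m(s−2) ⇒ s(μ−m) = 1−2m ⇒ s = -0.376/-0.008 = 47.0000.
So α = μs = 31.96, β = (1−μ)s = 15.04.

α = 31.96, β = 15.04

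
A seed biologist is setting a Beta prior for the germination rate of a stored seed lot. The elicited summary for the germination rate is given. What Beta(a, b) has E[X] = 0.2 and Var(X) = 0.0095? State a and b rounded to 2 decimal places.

Let s = a+b. The Beta variance is μ(1−μ)/(s+1).
So s+1 = μ(1−μ)/σ² = (0.2×0.8)/0.0095 = 0.16/0.0095 = 16.8421, giving s = 15.8421.
Then a = μs = 0.2×15.8421 = 3.17 and b = (1−μ)s = 0.8×15.8421 = 12.67.

a = 3.17, b = 12.67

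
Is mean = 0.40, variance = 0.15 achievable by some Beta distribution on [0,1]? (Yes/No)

A Beta with mean μ has variance μ(1−μ)/(α+β+1) < μ(1−μ).
Here μ(1−μ) = 0.40×0.60 = 0.2400, and 0.15 < 0.2400.

Yes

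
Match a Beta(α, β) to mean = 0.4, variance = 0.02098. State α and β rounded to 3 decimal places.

Let s = α+β. The Beta variance is μ(1−μ)/(s+1).
So s+1 = μ(1−μ)/σ² = (0.4×0.6)/0.02098 = 0.24/0.02098 = 11.4395, giving s = 10.4395.
Then α = μs = 0.4×10.4395 = 4.176 and β = (1−μ)s = 0.6×10.4395 = 6.264.

α = 4.176, β = 6.264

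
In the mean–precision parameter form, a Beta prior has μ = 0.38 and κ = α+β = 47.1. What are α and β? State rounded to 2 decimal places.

α = μκ = 0.38×47.1 = 17.90 and β = (1−μ)κ = 0.62×47.1 = 29.20.

α = 17.90, β = 29.20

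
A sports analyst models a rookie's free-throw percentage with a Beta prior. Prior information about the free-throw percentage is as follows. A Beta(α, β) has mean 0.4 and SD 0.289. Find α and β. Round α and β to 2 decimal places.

α = 0.75, β = 1.12

σ² = 0.289² = 0.083521.
With s = α+β, Var = μ(1−μ)/(s+1), so s+1 = (0.4×0.6)/0.083521 = 2.8735 and s = 1.8735.
α = μs = 0.75, β = (1−μ)s = 1.12.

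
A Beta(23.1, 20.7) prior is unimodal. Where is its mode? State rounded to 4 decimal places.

0.5287

The density x^(α−1)(1−x)^(β−1) is maximised at (α−1)/(α+β−2) = 22.1/41.8 = 0.5287.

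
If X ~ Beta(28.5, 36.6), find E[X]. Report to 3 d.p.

E[X] = α/(α+β) = 28.5/65.1 = 0.438.

0.438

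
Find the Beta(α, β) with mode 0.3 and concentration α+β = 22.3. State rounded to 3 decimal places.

For α,β>1 the mode is (α−1)/(α+β−2), so α = mode·(κ−2)+1 = 0.3×20.3+1 = 7.090.
And β = (1−mode)·(κ−2)+1 = 0.7×20.3+1 = 15.210.

α = 7.090, β = 15.210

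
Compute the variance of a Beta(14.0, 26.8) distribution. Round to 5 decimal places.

Var = αβ/[(α+β)²(α+β+1)] = (14.0×26.8)/(40.8²×41.8) = 375.20/69581.952 = 0.00539.

0.00539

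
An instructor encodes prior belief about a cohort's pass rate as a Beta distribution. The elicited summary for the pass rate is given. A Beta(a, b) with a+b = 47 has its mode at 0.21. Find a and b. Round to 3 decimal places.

Since the density peak of Beta(a,b) is at (a−1)/(a+b−2),
a = 1 + 0.21(47−2) = 10.450 and b = 47 − 10.450 = 36.550.

a = 10.450, b = 36.550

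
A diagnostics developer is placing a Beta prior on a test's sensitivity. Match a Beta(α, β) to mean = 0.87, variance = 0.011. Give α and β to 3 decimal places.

α = 8.075, β = 1.207

Let s = α+β. The Beta variance is μ(1−μ)/(s+1).
So s+1 = μ(1−μ)/σ² = (0.87×0.13)/0.011 = 0.1131/0.011 = 10.2818, giving s = 9.2818.
Then α = μs = 0.87×9.2818 = 8.075 and β = (1−μ)s = 0.13×9.2818 = 1.207.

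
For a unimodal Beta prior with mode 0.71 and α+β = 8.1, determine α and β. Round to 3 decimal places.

α = 5.331, β = 2.769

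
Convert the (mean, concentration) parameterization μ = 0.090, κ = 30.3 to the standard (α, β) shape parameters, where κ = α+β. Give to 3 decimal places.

α = μκ = 0.090×30.3 = 2.727 and β = (1−μ)κ = 0.910×30.3 = 27.573.

α = 2.727, β = 27.573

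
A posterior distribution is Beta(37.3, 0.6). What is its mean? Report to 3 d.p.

E[X] = α/(α+β) = 37.3/37.9 = 0.984.

0.984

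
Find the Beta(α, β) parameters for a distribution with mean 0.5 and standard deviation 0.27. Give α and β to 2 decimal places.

First σ² = 0.0729. Setting α = μn, β = (1−μ)n with n = α+β,
μ(1−μ)/(n+1) = 0.0729 ⇒ n+1 = 0.25/0.0729 = 3.4294 ⇒ n = 2.4294.
Hence α = 0.5×2.4294 = 1.21, β = 0.5×2.4294 = 1.21.

α = 1.21, β = 1.21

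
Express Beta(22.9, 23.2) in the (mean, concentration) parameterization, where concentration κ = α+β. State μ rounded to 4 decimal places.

μ = 0.4967, κ = 46.1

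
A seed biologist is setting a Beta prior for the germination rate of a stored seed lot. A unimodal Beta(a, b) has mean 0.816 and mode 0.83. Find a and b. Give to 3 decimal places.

a = 38.469, b = 8.674

With s = a+b: μ = a/s and mode = (a−1)/(s−2). Eliminating a = μs,
μs − 1 = m(s−2) ⇒ s(μ−m) = 1−2m ⇒ s = -0.66/-0.014 = 47.1429.
So a = μs = 38.469, b = (1−μ)s = 8.674.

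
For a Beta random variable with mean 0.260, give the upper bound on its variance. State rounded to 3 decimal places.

Var = μ(1−μ)/(α+β+1), which approaches μ(1−μ) as α+β → 0.
So the supremum is μ(1−μ) = 0.260×0.740 = 0.192.

0.192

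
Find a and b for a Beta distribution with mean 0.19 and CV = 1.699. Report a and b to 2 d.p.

Var = (CV·μ)² = (1.699×0.19)² = 0.104206.
a+b = μ(1−μ)/Var − 1 = 0.1539/0.104206 − 1 = 0.4769.
Thus a = 0.19·0.4769 = 0.09 and b = 0.81·0.4769 = 0.39.

a = 0.09, b = 0.39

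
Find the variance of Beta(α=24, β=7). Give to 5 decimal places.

0.00546

α+β = 31 and αβ = 168, so Var = αβ/[(α+β)²(α+β+1)] = 168/30752 = 0.00546.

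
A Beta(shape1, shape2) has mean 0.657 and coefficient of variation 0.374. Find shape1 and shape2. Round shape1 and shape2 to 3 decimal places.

Var = (CV·μ)² = (0.374×0.657)² = 0.060377.
shape1+shape2 = μ(1−μ)/Var − 1 = 0.225351/0.060377 − 1 = 2.7324.
Thus shape1 = 0.657·2.7324 = 1.795 and shape2 = 0.343·2.7324 = 0.937.

shape1 = 1.795, shape2 = 0.937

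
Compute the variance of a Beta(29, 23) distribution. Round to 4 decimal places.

0.0047

μ = 29/52 = 0.557692; Var = μ(1−μ)/(α+β+1) = 0.2466716/53 = 0.0047.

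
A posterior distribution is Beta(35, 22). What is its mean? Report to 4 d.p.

E[X] = α/(α+β) = 35/57 = 0.6140.

0.6140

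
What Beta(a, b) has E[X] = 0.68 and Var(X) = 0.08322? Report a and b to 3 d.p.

a = 1.098, b = 0.517

Write ν = a+b; then a = μν and Var = μ(1−μ)/(ν+1).
ν = μ(1−μ)/Var − 1 = 0.2176/0.08322 − 1 = 1.6148.
a = 0.68·1.6148 = 1.098, b = 0.32·1.6148 = 0.517.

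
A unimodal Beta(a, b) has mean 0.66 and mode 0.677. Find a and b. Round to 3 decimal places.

With s = a+b: μ = a/s and mode = (a−1)/(s−2). Eliminating a = μs,
μs − 1 = m(s−2) ⇒ s(μ−m) = 1−2m ⇒ s = -0.354/-0.017 = 20.8235.
So a = μs = 13.744, b = (1−μ)s = 7.080.

a = 13.744, b = 7.080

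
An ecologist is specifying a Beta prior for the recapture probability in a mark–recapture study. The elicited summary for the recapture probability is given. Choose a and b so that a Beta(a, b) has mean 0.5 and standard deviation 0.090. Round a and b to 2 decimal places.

Variance = 0.090² = 0.008100. The moment-matching identity a+b = μ(1−μ)/Var − 1 gives
a+b = 0.25/0.008100 − 1 = 29.8642, so a = μ·29.8642 = 14.93 and b = (1−μ)·29.8642 = 14.93.

a = 14.93, b = 14.93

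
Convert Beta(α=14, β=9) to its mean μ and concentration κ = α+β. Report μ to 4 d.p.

μ = 0.6087, κ = 23

κ = α+β = 14+9 = 23; μ = α/κ = 14/23 = 0.6087.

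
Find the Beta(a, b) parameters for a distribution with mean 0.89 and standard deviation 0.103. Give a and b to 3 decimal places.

First σ² = 0.010609. Setting a = μn, b = (1−μ)n with n = a+b,
μ(1−μ)/(n+1) = 0.010609 ⇒ n+1 = 0.0979/0.010609 = 9.2280 ⇒ n = 8.2280.
Hence a = 0.89×8.2280 = 7.323, b = 0.11×8.2280 = 0.905.

a = 7.323, b = 0.905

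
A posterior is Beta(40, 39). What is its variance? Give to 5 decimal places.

0.00312

μ = 40/79 = 0.506329; Var = μ(1−μ)/(α+β+1) = 0.2499599/80 = 0.00312.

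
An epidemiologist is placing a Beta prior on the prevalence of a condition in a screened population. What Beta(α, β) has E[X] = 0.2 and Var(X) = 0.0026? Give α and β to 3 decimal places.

Let s = α+β. The Beta variance is μ(1−μ)/(s+1).
So s+1 = μ(1−μ)/σ² = (0.2×0.8)/0.0026 = 0.16/0.0026 = 61.5385, giving s = 60.5385.
Then α = μs = 0.2×60.5385 = 12.108 and β = (1−μ)s = 0.8×60.5385 = 48.431.

α = 12.108, β = 48.431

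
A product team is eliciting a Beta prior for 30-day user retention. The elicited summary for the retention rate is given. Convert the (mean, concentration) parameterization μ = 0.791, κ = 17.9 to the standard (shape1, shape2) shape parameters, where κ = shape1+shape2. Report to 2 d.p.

shape1 = 14.16, shape2 = 3.74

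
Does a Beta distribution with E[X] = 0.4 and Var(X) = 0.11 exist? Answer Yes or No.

Yes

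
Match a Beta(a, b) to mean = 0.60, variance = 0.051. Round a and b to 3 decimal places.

a = 2.224, b = 1.482

By moment matching, a+b = μ(1−μ)/σ² − 1 = (0.60·0.40)/0.051 − 1 = 4.7059 − 1 = 3.7059.
Since a/(a+b) = μ, a = 0.60·3.7059 = 2.224 and b = 0.40·3.7059 = 1.482.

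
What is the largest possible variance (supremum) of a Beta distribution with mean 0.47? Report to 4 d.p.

0.2491

Var = μ(1−μ)/(α+β+1), which approaches μ(1−μ) as α+β → 0.
So the supremum is μ(1−μ) = 0.47×0.53 = 0.2491.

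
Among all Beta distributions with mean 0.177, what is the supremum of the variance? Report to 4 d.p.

Var = μ(1−μ)/(α+β+1), which approaches μ(1−μ) as α+β → 0.
So the supremum is μ(1−μ) = 0.177×0.823 = 0.1457.

0.1457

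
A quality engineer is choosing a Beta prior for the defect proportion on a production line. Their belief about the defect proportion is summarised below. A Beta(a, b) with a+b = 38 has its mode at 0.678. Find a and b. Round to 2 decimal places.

a = 25.41, b = 12.59

Mode = (a−1)/(κ−2) with κ = a+b, so a−1 = 0.678·36 = 24.41.
a = 25.41; b = κ − a = 12.59.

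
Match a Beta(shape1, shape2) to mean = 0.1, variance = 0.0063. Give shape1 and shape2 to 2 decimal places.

By moment matching, shape1+shape2 = μ(1−μ)/σ² − 1 = (0.1·0.9)/0.0063 − 1 = 14.2857 − 1 = 13.2857.
Since shape1/(shape1+shape2) = μ, shape1 = 0.1·13.2857 = 1.33 and shape2 = 0.9·13.2857 = 11.96.

shape1 = 1.33, shape2 = 11.96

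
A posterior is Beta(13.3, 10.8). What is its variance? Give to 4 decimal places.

μ = 13.3/24.1 = 0.551867; Var = μ(1−μ)/(α+β+1) = 0.2473098/25.1 = 0.0099.

0.0099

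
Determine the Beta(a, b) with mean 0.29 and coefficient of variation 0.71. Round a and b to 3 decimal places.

a = 1.118, b = 2.738

Var = (CV·μ)² = (0.71×0.29)² = 0.042395.
a+b = μ(1−μ)/Var − 1 = 0.2059/0.042395 − 1 = 3.8567.
Thus a = 0.29·3.8567 = 1.118 and b = 0.71·3.8567 = 2.738.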